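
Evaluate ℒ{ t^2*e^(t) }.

L{e^(t)} = 1/(s - 1).
Then apply L{t^2·g(t)} = (-1)^2 d^2/ds^2[G(s)] with G(s) = 1/(s - 1):
differentiating 2 times and applying the sign gives 2/(s - 1)^3.

2/(s - 1)^3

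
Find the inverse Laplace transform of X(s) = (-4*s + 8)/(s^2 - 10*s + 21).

-5*exp(7*t) + exp(3*t)

Factor the denominator: s^2 - 10*s + 21 = (s - 7)*(s - 3).
Partial fraction decomposition gives [-5/(s - 7)] + [1/(s - 3)].
Invert each term: -5/(s - 7) ↔ -5e^(7t); 1/(s - 3) ↔ e^(3t).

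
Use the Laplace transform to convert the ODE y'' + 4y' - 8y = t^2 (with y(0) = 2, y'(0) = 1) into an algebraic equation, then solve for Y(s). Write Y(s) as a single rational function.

Take the Laplace transform of both sides.
With L{y''} = s^2 Y - s·y(0) - y'(0) and L{y'} = sY - y(0), with y(0) = 2, y'(0) = 1: the LHS transforms to (s^2 + 4*s - 8)Y - (2*s + 9).
The right side is L{t^2} = 2/s^3.
So (s^2 + 4*s - 8)Y = 2/s^3 + (2*s + 9).
Solve for Y(s) and write it as one ratio of polynomials.

Y(s) = (2*s^4 + 9*s^3 + 2)/(s^5 + 4*s^4 - 8*s^3)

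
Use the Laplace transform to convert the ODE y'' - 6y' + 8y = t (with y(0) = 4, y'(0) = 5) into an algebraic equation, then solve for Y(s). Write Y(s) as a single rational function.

Y(s) = (4*s^3 - 19*s^2 + 1)/(s^4 - 6*s^3 + 8*s^2)

Take the Laplace transform of both sides.
Using L{y''} = s^2 Y - s·y(0) - y'(0) and L{y'} = sY - y(0), with y(0) = 4, y'(0) = 5, the left side becomes (s^2 - 6*s + 8)Y - (4*s - 19).
The right side is L{t} = s^(-2).
So (s^2 - 6*s + 8)Y = s^(-2) + (4*s - 19).
Divide through and combine into a single rational function.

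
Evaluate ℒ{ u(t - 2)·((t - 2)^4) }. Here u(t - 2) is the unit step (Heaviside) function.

24*exp(-2*s)/s^5

By the second shifting theorem, L{u(t - c)·g(t - c)} = e^(-cs)·G(s) with c = 2 and G(s) = L{g(t)}.
L{t^4} = 4!/s^5 = 24/s^5.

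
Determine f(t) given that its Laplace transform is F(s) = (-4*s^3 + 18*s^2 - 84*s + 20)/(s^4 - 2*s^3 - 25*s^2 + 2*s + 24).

f(t) = -2*exp(6*t) + exp(t) + 3*exp(-t) - 6*exp(-4*t)

Factor the denominator: s^4 - 2*s^3 - 25*s^2 + 2*s + 24 = (s - 6)*(s - 1)*(s + 1)*(s + 4).
Partial fraction decomposition gives [-6/(s + 4)] + [1/(s - 1)] + [-2/(s - 6)] + [3/(s + 1)].
Invert each term: -6/(s + 4) ↔ -6e^(-4t); 1/(s - 1) ↔ e^(t); -2/(s - 6) ↔ -2e^(6t); 3/(s + 1) ↔ 3e^(-t).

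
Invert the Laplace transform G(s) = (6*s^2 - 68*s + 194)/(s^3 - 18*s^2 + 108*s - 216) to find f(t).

Factor the denominator: s^3 - 18*s^2 + 108*s - 216 = (s - 6)^3.
Partial fraction decomposition gives [6/(s - 6)] + [4/(s - 6)^2] + [2/(s - 6)^3].
Invert each term: 6/(s - 6) ↔ 6e^(6t); 4/(s - 6)^2 ↔ 4t·e^(6t); 2/(s - 6)^3 ↔ (1)t^2·e^(6t).

f(t) = t^2*exp(6*t) + 4*t*exp(6*t) + 6*exp(6*t)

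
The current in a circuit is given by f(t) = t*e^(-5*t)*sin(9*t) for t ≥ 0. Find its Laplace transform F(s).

L{sin(9t)} = 9/(s^2 + 81).
Multiplying by e^(-5t) shifts s → s + 5, so L{e^(-5*t)*sin(9*t)} = 9/((s + 5)^2 + 81).
Then apply L{t·g(t)} = -d/ds[G(s)] with G(s) = 9/((s + 5)^2 + 81):
differentiating 1 time and applying the sign gives 18*(s + 5)/(s^2 + 10*s + 106)^2.

F(s) = 18*(s + 5)/(s^2 + 10*s + 106)^2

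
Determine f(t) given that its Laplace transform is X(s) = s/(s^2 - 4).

f(t) = cosh(2*t)

Since L{cosh(2t)} = s/(s^2 - 4), the inverse is cosh(2*t).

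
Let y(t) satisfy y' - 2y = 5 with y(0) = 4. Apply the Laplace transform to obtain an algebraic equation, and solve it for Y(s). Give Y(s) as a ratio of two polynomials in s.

Apply the Laplace transform to the equation.
With L{y'} = sY - y(0) = sY - 4: the LHS transforms to (s - 2)Y - (4).
The right side is L{5} = 5/s.
So (s - 2)Y = 5/s + (4).
Solve for Y(s) and write it as one ratio of polynomials.

Y(s) = (4*s + 5)/(s^2 - 2*s)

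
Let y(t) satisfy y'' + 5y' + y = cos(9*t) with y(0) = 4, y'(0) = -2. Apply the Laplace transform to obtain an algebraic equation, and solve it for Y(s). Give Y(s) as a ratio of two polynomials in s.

Y(s) = (4*s^3 + 18*s^2 + 325*s + 1458)/(s^4 + 5*s^3 + 82*s^2 + 405*s + 81)

Transform both sides with L{·}.
Using L{y''} = s^2 Y - s·y(0) - y'(0) and L{y'} = sY - y(0), with y(0) = 4, y'(0) = -2, the left side becomes (s^2 + 5*s + 1)Y - (4*s + 18).
The right side is L{cos(9*t)} = s/(s^2 + 81).
So (s^2 + 5*s + 1)Y = s/(s^2 + 81) + (4*s + 18).
Isolate Y and clear denominators.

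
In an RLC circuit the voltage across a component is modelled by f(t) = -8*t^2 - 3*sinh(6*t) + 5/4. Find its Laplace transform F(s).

F(s) = -18/(s^2 - 36) + 5/(4*s) - 16/s^3

Apply the Laplace transform termwise.
(-8)·[L{t^2} = 2!/s^3 = 2/s^3]; (-3)·[L{sinh(6t)} = 6/(s^2 - 36)]; L{5/4} = (5/4)/s.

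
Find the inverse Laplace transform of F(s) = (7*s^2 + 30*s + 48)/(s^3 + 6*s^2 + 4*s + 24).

3*sin(2*t) + 4*cos(2*t) + 3*exp(-6*t)

Factor the denominator: s^3 + 6*s^2 + 4*s + 24 = (s + 6)*(s^2 + 4).
Partial fraction decomposition gives [3/(s + 6)] + [4*s/(s^2 + 4)] + [6/(s^2 + 4)].
Invert each term: 3/(s + 6) ↔ 3e^(-6t); 4·s/(s^2 + 4) ↔ 4cos(2t); 3·2/(s^2 + 4) ↔ 3sin(2t).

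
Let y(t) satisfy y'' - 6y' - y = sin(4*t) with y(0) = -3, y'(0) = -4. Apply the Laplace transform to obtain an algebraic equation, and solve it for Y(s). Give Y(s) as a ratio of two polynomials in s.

Y(s) = (-3*s^3 + 14*s^2 - 48*s + 228)/(s^4 - 6*s^3 + 15*s^2 - 96*s - 16)

Laplace-transform each side.
With L{y''} = s^2 Y - s·y(0) - y'(0) and L{y'} = sY - y(0), with y(0) = -3, y'(0) = -4: the LHS transforms to (s^2 - 6*s - 1)Y - (-3*s + 14).
The right side is L{sin(4*t)} = 4/(s^2 + 16).
So (s^2 - 6*s - 1)Y = 4/(s^2 + 16) + (-3*s + 14).
Solve for Y(s) and write it as one ratio of polynomials.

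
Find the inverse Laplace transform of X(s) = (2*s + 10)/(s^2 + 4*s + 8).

3*exp(-2*t)*sin(2*t) + 2*exp(-2*t)*cos(2*t)

Complete the square in the denominator: s^2 + 4*s + 8 = (s + 2)^2 + 2^2.
Split the numerator to match: 2*s + 10 = 2·(s + 2) + 3·2.
Invert each term: 2·(s + 2)/((s + 2)^2 + 4) ↔ 2e^(-2t)cos(2t); 3·2/((s + 2)^2 + 4) ↔ 3e^(-2t)sin(2t).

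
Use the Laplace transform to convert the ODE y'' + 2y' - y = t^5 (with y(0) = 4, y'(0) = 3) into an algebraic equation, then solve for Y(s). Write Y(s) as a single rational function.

Y(s) = (4*s^7 + 11*s^6 + 120)/(s^8 + 2*s^7 - s^6)

Laplace-transform each side.
Using L{y''} = s^2 Y - s·y(0) - y'(0) and L{y'} = sY - y(0), with y(0) = 4, y'(0) = 3, the left side becomes (s^2 + 2*s - 1)Y - (4*s + 11).
The right side is L{t^5} = 120/s^6.
So (s^2 + 2*s - 1)Y = 120/s^6 + (4*s + 11).
Divide through and combine into a single rational function.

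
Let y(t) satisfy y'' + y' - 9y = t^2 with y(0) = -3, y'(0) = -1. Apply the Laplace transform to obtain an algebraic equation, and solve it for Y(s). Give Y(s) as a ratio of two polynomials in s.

Y(s) = (-3*s^4 - 4*s^3 + 2)/(s^5 + s^4 - 9*s^3)

Take the Laplace transform of both sides.
Using L{y''} = s^2 Y - s·y(0) - y'(0) and L{y'} = sY - y(0), with y(0) = -3, y'(0) = -1, the left side becomes (s^2 + s - 9)Y - (-3*s - 4).
The right side is L{t^2} = 2/s^3.
So (s^2 + s - 9)Y = 2/s^3 + (-3*s - 4).
Isolate Y and clear denominators.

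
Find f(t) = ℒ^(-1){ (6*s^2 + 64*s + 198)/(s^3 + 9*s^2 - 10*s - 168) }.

Factor the denominator: s^3 + 9*s^2 - 10*s - 168 = (s - 4)*(s + 6)*(s + 7).
Partial fraction decomposition gives [4/(s + 7)] + [5/(s - 4)] + [-3/(s + 6)].
Invert each term: 4/(s + 7) ↔ 4e^(-7t); 5/(s - 4) ↔ 5e^(4t); -3/(s + 6) ↔ -3e^(-6t).

f(t) = 5*exp(4*t) - 3*exp(-6*t) + 4*exp(-7*t)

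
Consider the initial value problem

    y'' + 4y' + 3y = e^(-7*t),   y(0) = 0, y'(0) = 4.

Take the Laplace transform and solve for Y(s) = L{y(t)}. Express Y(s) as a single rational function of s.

Y(s) = (4*s + 29)/(s^3 + 11*s^2 + 31*s + 21)

Transform both sides with L{·}.
With L{y''} = s^2 Y - s·y(0) - y'(0) and L{y'} = sY - y(0), with y(0) = 0, y'(0) = 4: the LHS transforms to (s^2 + 4*s + 3)Y - (4).
The right side is L{e^(-7*t)} = 1/(s + 7).
So (s^2 + 4*s + 3)Y = 1/(s + 7) + (4).
Solve for Y(s) and write it as one ratio of polynomials.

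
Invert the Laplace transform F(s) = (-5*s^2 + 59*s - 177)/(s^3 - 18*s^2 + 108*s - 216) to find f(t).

Factor the denominator: s^3 - 18*s^2 + 108*s - 216 = (s - 6)^3.
Partial fraction decomposition gives [-5/(s - 6)] + [-1/(s - 6)^2] + [-3/(s - 6)^3].
Invert each term: -5/(s - 6) ↔ -5e^(6t); -1/(s - 6)^2 ↔ -t·e^(6t); -3/(s - 6)^3 ↔ (-3/2)t^2·e^(6t).

f(t) = -3*t^2*exp(6*t)/2 - t*exp(6*t) - 5*exp(6*t)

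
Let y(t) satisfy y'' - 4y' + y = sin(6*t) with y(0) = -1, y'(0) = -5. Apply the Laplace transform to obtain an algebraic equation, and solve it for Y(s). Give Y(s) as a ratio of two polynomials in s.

Y(s) = (-s^3 - s^2 - 36*s - 30)/(s^4 - 4*s^3 + 37*s^2 - 144*s + 36)

Apply the Laplace transform to the equation.
Using L{y''} = s^2 Y - s·y(0) - y'(0) and L{y'} = sY - y(0), with y(0) = -1, y'(0) = -5, the left side becomes (s^2 - 4*s + 1)Y - (-s - 1).
The right side is L{sin(6*t)} = 6/(s^2 + 36).
So (s^2 - 4*s + 1)Y = 6/(s^2 + 36) + (-s - 1).
Solve for Y(s) and write it as one ratio of polynomials.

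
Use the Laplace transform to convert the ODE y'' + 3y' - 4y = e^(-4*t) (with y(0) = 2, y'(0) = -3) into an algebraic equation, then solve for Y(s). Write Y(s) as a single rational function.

Laplace-transform each side.
With L{y''} = s^2 Y - s·y(0) - y'(0) and L{y'} = sY - y(0), with y(0) = 2, y'(0) = -3: the LHS transforms to (s^2 + 3*s - 4)Y - (2*s + 3).
The right side is L{e^(-4*t)} = 1/(s + 4).
So (s^2 + 3*s - 4)Y = 1/(s + 4) + (2*s + 3).
Divide through and combine into a single rational function.

Y(s) = (2*s^2 + 11*s + 13)/(s^3 + 7*s^2 + 8*s - 16)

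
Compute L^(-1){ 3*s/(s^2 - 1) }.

3*cosh(t)

Since L{cosh(t)} = s/(s^2 - 1), the inverse is cosh(t), scaled by 3.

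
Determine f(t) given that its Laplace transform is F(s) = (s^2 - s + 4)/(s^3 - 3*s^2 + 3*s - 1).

f(t) = 2*t^2*exp(t) + t*exp(t) + exp(t)

Factor the denominator: s^3 - 3*s^2 + 3*s - 1 = (s - 1)^3.
Partial fraction decomposition gives [1/(s - 1)] + [(s - 1)^(-2)] + [4/(s - 1)^3].
Invert each term: 1/(s - 1) ↔ e^(t); 1/(s - 1)^2 ↔ t·e^(t); 4/(s - 1)^3 ↔ (2)t^2·e^(t).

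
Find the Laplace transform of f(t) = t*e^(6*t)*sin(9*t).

18*(s - 6)/(s^2 - 12*s + 117)^2

L{sin(9t)} = 9/(s^2 + 81).
Multiplying by e^(6t) shifts s → s - 6, so L{e^(6*t)*sin(9*t)} = 9/((s - 6)^2 + 81).
Then apply L{t·g(t)} = -d/ds[G(s)] with G(s) = 9/((s - 6)^2 + 81):
differentiating 1 time and applying the sign gives 18*(s - 6)/(s^2 - 12*s + 117)^2.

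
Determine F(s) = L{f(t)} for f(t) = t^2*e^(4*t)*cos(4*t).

L{cos(4t)} = s/(s^2 + 16).
Multiplying by e^(4t) shifts s → s - 4, so L{e^(4*t)*cos(4*t)} = (s - 4)/((s - 4)^2 + 16).
Then apply L{t^2·g(t)} = (-1)^2 d^2/ds^2[G(s)] with G(s) = (s - 4)/((s - 4)^2 + 16):
differentiating 2 times and applying the sign gives 2*(s - 4)*(s^2 - 8*s - 32)/(s^2 - 8*s + 32)^3.

F(s) = 2*(s - 4)*(s^2 - 8*s - 32)/(s^2 - 8*s + 32)^3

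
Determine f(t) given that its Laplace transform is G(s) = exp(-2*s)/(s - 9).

f(t) = Heaviside(t - 2)*(exp(9*t - 18))

The factor e^(-2s) signals a time shift by c = 2 (second shifting theorem).
L{e^(9t)} = 1/(s - 9), so L^-1{1/(s - 9)} = exp(9*t).
Hence the inverse is u(t - 2) times that function evaluated at t - 2.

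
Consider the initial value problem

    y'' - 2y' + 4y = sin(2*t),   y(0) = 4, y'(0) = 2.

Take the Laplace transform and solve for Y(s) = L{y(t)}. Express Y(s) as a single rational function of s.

Y(s) = (4*s^3 - 6*s^2 + 16*s - 22)/(s^4 - 2*s^3 + 8*s^2 - 8*s + 16)

Laplace-transform each side.
With L{y''} = s^2 Y - s·y(0) - y'(0) and L{y'} = sY - y(0), with y(0) = 4, y'(0) = 2: the LHS transforms to (s^2 - 2*s + 4)Y - (4*s - 6).
The right side is L{sin(2*t)} = 2/(s^2 + 4).
So (s^2 - 2*s + 4)Y = 2/(s^2 + 4) + (4*s - 6).
Isolate Y and clear denominators.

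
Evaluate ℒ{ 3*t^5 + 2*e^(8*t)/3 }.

2/(3*(s - 8)) + 360/s^6

By linearity of the Laplace transform, transform each term separately.
(3)·[L{t^5} = 5!/s^6 = 120/s^6]; (2/3)·[L{e^(8t)} = 1/(s - 8)].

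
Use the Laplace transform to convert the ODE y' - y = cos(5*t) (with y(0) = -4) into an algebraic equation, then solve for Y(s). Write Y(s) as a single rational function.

Y(s) = (-4*s^2 + s - 100)/(s^3 - s^2 + 25*s - 25)

Transform both sides with L{·}.
Using L{y'} = sY - y(0) = sY - (-4), the left side becomes (s - 1)Y - (-4).
The right side is L{cos(5*t)} = s/(s^2 + 25).
So (s - 1)Y = s/(s^2 + 25) + (-4).
Solve for Y(s) and write it as one ratio of polynomials.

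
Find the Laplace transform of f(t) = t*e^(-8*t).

L{t} = 1!/s^2 = 1/s^2.
By the first shifting theorem, multiplying by e^(-8t) replaces s with s + 8.

(s + 8)^(-2)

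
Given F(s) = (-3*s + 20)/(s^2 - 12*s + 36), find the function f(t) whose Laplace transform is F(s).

Factor the denominator: s^2 - 12*s + 36 = (s - 6)^2.
Partial fraction decomposition gives [-3/(s - 6)] + [2/(s - 6)^2].
Invert each term: -3/(s - 6) ↔ -3e^(6t); 2/(s - 6)^2 ↔ 2t·e^(6t).

f(t) = 2*t*exp(6*t) - 3*exp(6*t)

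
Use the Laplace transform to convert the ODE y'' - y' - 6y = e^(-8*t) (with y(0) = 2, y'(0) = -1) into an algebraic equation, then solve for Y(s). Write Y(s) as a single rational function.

Transform both sides with L{·}.
With L{y''} = s^2 Y - s·y(0) - y'(0) and L{y'} = sY - y(0), with y(0) = 2, y'(0) = -1: the LHS transforms to (s^2 - s - 6)Y - (2*s - 3).
The right side is L{e^(-8*t)} = 1/(s + 8).
So (s^2 - s - 6)Y = 1/(s + 8) + (2*s - 3).
Solve for Y(s) and write it as one ratio of polynomials.

Y(s) = (2*s^2 + 13*s - 23)/(s^3 + 7*s^2 - 14*s - 48)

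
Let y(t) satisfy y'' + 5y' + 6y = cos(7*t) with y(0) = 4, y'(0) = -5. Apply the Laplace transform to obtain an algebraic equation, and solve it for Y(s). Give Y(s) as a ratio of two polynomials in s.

Y(s) = (4*s^3 + 15*s^2 + 197*s + 735)/(s^4 + 5*s^3 + 55*s^2 + 245*s + 294)

Laplace-transform each side.
The derivative rules (L{y''} = s^2 Y - s·y(0) - y'(0) and L{y'} = sY - y(0), with y(0) = 4, y'(0) = -5) turn the left side into (s^2 + 5*s + 6)Y - (4*s + 15).
The right side is L{cos(7*t)} = s/(s^2 + 49).
So (s^2 + 5*s + 6)Y = s/(s^2 + 49) + (4*s + 15).
Solve for Y(s) and write it as one ratio of polynomials.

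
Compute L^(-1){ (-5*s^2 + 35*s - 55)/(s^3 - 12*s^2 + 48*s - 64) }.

Factor the denominator: s^3 - 12*s^2 + 48*s - 64 = (s - 4)^3.
Partial fraction decomposition gives [-5/(s - 4)] + [-5/(s - 4)^2] + [5/(s - 4)^3].
Invert each term: -5/(s - 4) ↔ -5e^(4t); -5/(s - 4)^2 ↔ -5t·e^(4t); 5/(s - 4)^3 ↔ (5/2)t^2·e^(4t).

5*t^2*exp(4*t)/2 - 5*t*exp(4*t) - 5*exp(4*t)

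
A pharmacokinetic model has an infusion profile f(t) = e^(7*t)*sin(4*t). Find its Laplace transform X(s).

L{sin(4t)} = 4/(s^2 + 16).
By the first shifting theorem, multiplying by e^(7t) replaces s with s - 7.

X(s) = 4/((s - 7)^2 + 16)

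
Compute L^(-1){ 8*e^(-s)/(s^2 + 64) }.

The factor e^(-s) signals a time shift by c = 1 (second shifting theorem).
L{sin(8t)} = 8/(s^2 + 64), so L^-1{8/(s^2 + 64)} = sin(8*t).
Hence the inverse is u(t - 1) times that function evaluated at t - 1.

Heaviside(t - 1)*(sin(8*t - 8))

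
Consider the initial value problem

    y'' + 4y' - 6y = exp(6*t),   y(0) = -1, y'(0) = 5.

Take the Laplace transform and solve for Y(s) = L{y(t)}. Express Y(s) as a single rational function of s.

Y(s) = (-s^2 + 7*s - 5)/(s^3 - 2*s^2 - 30*s + 36)

Transform both sides with L{·}.
The derivative rules (L{y''} = s^2 Y - s·y(0) - y'(0) and L{y'} = sY - y(0), with y(0) = -1, y'(0) = 5) turn the left side into (s^2 + 4*s - 6)Y - (-s + 1).
The right side is L{exp(6*t)} = 1/(s - 6).
So (s^2 + 4*s - 6)Y = 1/(s - 6) + (-s + 1).
Divide through and combine into a single rational function.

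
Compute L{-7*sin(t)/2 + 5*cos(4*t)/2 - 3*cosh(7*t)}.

Apply the Laplace transform termwise.
(-7/2)·[L{sin(t)} = 1/(s^2 + 1)]; (-3)·[L{cosh(7t)} = s/(s^2 - 49)]; (5/2)·[L{cos(4t)} = s/(s^2 + 16)].

5*s/(2*(s^2 + 16)) - 3*s/(s^2 - 49) - 7/(2*(s^2 + 1))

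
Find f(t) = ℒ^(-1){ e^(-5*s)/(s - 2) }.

The factor e^(-5s) signals a time shift by c = 5 (second shifting theorem).
L{e^(2t)} = 1/(s - 2), so L^-1{1/(s - 2)} = e^(2*t).
Hence the inverse is u(t - 5) times that function evaluated at t - 5.

f(t) = Heaviside(t - 5)*(exp(2*t - 10))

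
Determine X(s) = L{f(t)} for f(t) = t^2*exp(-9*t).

L{e^(-9t)} = 1/(s + 9).
Then apply L{t^2·g(t)} = (-1)^2 d^2/ds^2[G(s)] with G(s) = 1/(s + 9):
differentiating 2 times and applying the sign gives 2/(s + 9)^3.

X(s) = 2/(s + 9)^3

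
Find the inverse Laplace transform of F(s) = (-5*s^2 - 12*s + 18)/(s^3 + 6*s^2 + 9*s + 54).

2*sin(3*t) - 3*cos(3*t) - 2*exp(-6*t)

Factor the denominator: s^3 + 6*s^2 + 9*s + 54 = (s + 6)*(s^2 + 9).
Partial fraction decomposition gives [-2/(s + 6)] + [-3*s/(s^2 + 9)] + [6/(s^2 + 9)].
Invert each term: -2/(s + 6) ↔ -2e^(-6t); -3·s/(s^2 + 9) ↔ -3cos(3t); 2·3/(s^2 + 9) ↔ 2sin(3t).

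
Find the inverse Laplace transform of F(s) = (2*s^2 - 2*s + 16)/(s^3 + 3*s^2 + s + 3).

4*sin(t) - 2*cos(t) + 4*exp(-3*t)

Factor the denominator: s^3 + 3*s^2 + s + 3 = (s + 3)*(s^2 + 1).
Partial fraction decomposition gives [4/(s + 3)] + [-2*s/(s^2 + 1)] + [4/(s^2 + 1)].
Invert each term: 4/(s + 3) ↔ 4e^(-3t); -2·s/(s^2 + 1) ↔ -2cos(t); 4·1/(s^2 + 1) ↔ 4sin(t).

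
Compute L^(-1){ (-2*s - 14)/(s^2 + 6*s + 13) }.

Complete the square in the denominator: s^2 + 6*s + 13 = (s + 3)^2 + 2^2.
Split the numerator to match: -2*s - 14 = -2·(s + 3) - 4·2.
Invert each term: -2·(s + 3)/((s + 3)^2 + 4) ↔ -2e^(-3t)cos(2t); -4·2/((s + 3)^2 + 4) ↔ -4e^(-3t)sin(2t).

-4*exp(-3*t)*sin(2*t) - 2*exp(-3*t)*cos(2*t)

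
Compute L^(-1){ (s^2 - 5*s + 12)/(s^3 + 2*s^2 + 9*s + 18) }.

Factor the denominator: s^3 + 2*s^2 + 9*s + 18 = (s + 2)*(s^2 + 9).
Partial fraction decomposition gives [2/(s + 2)] + [-s/(s^2 + 9)] + [-3/(s^2 + 9)].
Invert each term: 2/(s + 2) ↔ 2e^(-2t); -1·s/(s^2 + 9) ↔ -cos(3t); -1·3/(s^2 + 9) ↔ -sin(3t).

-sin(3*t) - cos(3*t) + 2*exp(-2*t)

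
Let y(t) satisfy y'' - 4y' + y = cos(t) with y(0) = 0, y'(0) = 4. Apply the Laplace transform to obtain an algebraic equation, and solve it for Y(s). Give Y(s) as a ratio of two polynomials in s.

Y(s) = (4*s^2 + s + 4)/(s^4 - 4*s^3 + 2*s^2 - 4*s + 1)

Take the Laplace transform of both sides.
Using L{y''} = s^2 Y - s·y(0) - y'(0) and L{y'} = sY - y(0), with y(0) = 0, y'(0) = 4, the left side becomes (s^2 - 4*s + 1)Y - (4).
The right side is L{cos(t)} = s/(s^2 + 1).
So (s^2 - 4*s + 1)Y = s/(s^2 + 1) + (4).
Divide through and combine into a single rational function.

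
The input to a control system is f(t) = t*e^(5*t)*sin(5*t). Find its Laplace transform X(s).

X(s) = 10*(s - 5)/(s^2 - 10*s + 50)^2

L{sin(5t)} = 5/(s^2 + 25).
Multiplying by e^(5t) shifts s → s - 5, so L{e^(5*t)*sin(5*t)} = 5/((s - 5)^2 + 25).
Then apply L{t·g(t)} = -d/ds[G(s)] with G(s) = 5/((s - 5)^2 + 25):
differentiating 1 time and applying the sign gives 10*(s - 5)/(s^2 - 10*s + 50)^2.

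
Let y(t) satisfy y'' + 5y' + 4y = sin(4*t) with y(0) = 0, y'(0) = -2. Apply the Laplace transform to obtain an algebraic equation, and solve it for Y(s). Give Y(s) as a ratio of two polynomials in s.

Y(s) = (-2*s^2 - 28)/(s^4 + 5*s^3 + 20*s^2 + 80*s + 64)

Take the Laplace transform of both sides.
Using L{y''} = s^2 Y - s·y(0) - y'(0) and L{y'} = sY - y(0), with y(0) = 0, y'(0) = -2, the left side becomes (s^2 + 5*s + 4)Y - (-2).
The right side is L{sin(4*t)} = 4/(s^2 + 16).
So (s^2 + 5*s + 4)Y = 4/(s^2 + 16) + (-2).
Isolate Y and clear denominators.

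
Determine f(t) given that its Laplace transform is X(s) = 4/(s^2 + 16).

Since L{sin(4t)} = 4/(s^2 + 16), the inverse is sin(4*t).

f(t) = sin(4*t)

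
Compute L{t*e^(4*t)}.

L{e^(4t)} = 1/(s - 4).
Then apply L{t·g(t)} = -d/ds[H(s)] with H(s) = 1/(s - 4):
differentiating 1 time and applying the sign gives (s - 4)^(-2).

(s - 4)^(-2)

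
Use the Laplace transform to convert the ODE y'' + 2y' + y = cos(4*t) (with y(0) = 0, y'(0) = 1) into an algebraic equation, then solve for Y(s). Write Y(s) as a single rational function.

Transform both sides with L{·}.
The derivative rules (L{y''} = s^2 Y - s·y(0) - y'(0) and L{y'} = sY - y(0), with y(0) = 0, y'(0) = 1) turn the left side into (s^2 + 2*s + 1)Y - (1).
The right side is L{cos(4*t)} = s/(s^2 + 16).
So (s^2 + 2*s + 1)Y = s/(s^2 + 16) + (1).
Isolate Y and clear denominators.

Y(s) = (s^2 + s + 16)/(s^4 + 2*s^3 + 17*s^2 + 32*s + 16)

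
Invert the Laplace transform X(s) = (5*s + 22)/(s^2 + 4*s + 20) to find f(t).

f(t) = 3*exp(-2*t)*sin(4*t) + 5*exp(-2*t)*cos(4*t)

Complete the square in the denominator: s^2 + 4*s + 20 = (s + 2)^2 + 4^2.
Split the numerator to match: 5*s + 22 = 5·(s + 2) + 3·4.
Invert each term: 5·(s + 2)/((s + 2)^2 + 16) ↔ 5e^(-2t)cos(4t); 3·4/((s + 2)^2 + 16) ↔ 3e^(-2t)sin(4t).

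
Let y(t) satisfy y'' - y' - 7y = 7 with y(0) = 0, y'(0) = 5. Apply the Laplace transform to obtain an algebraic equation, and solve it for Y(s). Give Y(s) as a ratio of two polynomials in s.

Take the Laplace transform of both sides.
With L{y''} = s^2 Y - s·y(0) - y'(0) and L{y'} = sY - y(0), with y(0) = 0, y'(0) = 5: the LHS transforms to (s^2 - s - 7)Y - (5).
The right side is L{7} = 7/s.
So (s^2 - s - 7)Y = 7/s + (5).
Solve for Y(s) and write it as one ratio of polynomials.

Y(s) = (5*s + 7)/(s^3 - s^2 - 7*s)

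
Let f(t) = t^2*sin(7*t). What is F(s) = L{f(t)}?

F(s) = 14*(3*s^2 - 49)/(s^2 + 49)^3

L{sin(7t)} = 7/(s^2 + 49).
Then apply L{t^2·g(t)} = (-1)^2 d^2/ds^2[G(s)] with G(s) = 7/(s^2 + 49):
differentiating 2 times and applying the sign gives 14*(3*s^2 - 49)/(s^2 + 49)^3.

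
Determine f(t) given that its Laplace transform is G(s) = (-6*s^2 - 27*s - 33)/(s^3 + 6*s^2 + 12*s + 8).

f(t) = -3*t^2*exp(-2*t)/2 - 3*t*exp(-2*t) - 6*exp(-2*t)

Factor the denominator: s^3 + 6*s^2 + 12*s + 8 = (s + 2)^3.
Partial fraction decomposition gives [-6/(s + 2)] + [-3/(s + 2)^2] + [-3/(s + 2)^3].
Invert each term: -6/(s + 2) ↔ -6e^(-2t); -3/(s + 2)^2 ↔ -3t·e^(-2t); -3/(s + 2)^3 ↔ (-3/2)t^2·e^(-2t).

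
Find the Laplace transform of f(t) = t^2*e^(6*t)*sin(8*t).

L{sin(8t)} = 8/(s^2 + 64).
Multiplying by e^(6t) shifts s → s - 6, so L{e^(6*t)*sin(8*t)} = 8/((s - 6)^2 + 64).
Then apply L{t^2·g(t)} = (-1)^2 d^2/ds^2[H(s)] with H(s) = 8/((s - 6)^2 + 64):
differentiating 2 times and applying the sign gives 16*(3*s^2 - 36*s + 44)/(s^2 - 12*s + 100)^3.

16*(3*s^2 - 36*s + 44)/(s^2 - 12*s + 100)^3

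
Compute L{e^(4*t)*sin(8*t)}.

L{sin(8t)} = 8/(s^2 + 64).
By the first shifting theorem, multiplying by e^(4t) replaces s with s - 4.

8/((s - 4)^2 + 64)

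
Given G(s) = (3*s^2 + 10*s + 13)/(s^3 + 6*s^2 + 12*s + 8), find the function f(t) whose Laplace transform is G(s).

Factor the denominator: s^3 + 6*s^2 + 12*s + 8 = (s + 2)^3.
Partial fraction decomposition gives [3/(s + 2)] + [-2/(s + 2)^2] + [5/(s + 2)^3].
Invert each term: 3/(s + 2) ↔ 3e^(-2t); -2/(s + 2)^2 ↔ -2t·e^(-2t); 5/(s + 2)^3 ↔ (5/2)t^2·e^(-2t).

f(t) = 5*t^2*exp(-2*t)/2 - 2*t*exp(-2*t) + 3*exp(-2*t)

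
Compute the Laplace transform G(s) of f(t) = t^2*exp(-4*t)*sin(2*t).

G(s) = 4*(3*s^2 + 24*s + 44)/(s^2 + 8*s + 20)^3

L{sin(2t)} = 2/(s^2 + 4).
Multiplying by e^(-4t) shifts s → s + 4, so L{exp(-4*t)*sin(2*t)} = 2/((s + 4)^2 + 4).
Then apply L{t^2·g(t)} = (-1)^2 d^2/ds^2[H(s)] with H(s) = 2/((s + 4)^2 + 4):
differentiating 2 times and applying the sign gives 4*(3*s^2 + 24*s + 44)/(s^2 + 8*s + 20)^3.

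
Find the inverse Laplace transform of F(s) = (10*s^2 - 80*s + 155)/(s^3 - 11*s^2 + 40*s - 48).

-5*t*exp(4*t) + 5*exp(4*t) + 5*exp(3*t)

Factor the denominator: s^3 - 11*s^2 + 40*s - 48 = (s - 4)^2*(s - 3).
Partial fraction decomposition gives [5/(s - 4)] + [-5/(s - 4)^2] + [5/(s - 3)].
Invert each term: 5/(s - 4) ↔ 5e^(4t); -5/(s - 4)^2 ↔ -5t·e^(4t); 5/(s - 3) ↔ 5e^(3t).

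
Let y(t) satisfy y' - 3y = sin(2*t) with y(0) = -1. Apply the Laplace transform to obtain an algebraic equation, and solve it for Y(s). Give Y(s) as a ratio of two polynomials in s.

Transform both sides with L{·}.
The derivative rules (L{y'} = sY - y(0) = sY - (-1)) turn the left side into (s - 3)Y - (-1).
The right side is L{sin(2*t)} = 2/(s^2 + 4).
So (s - 3)Y = 2/(s^2 + 4) + (-1).
Isolate Y and clear denominators.

Y(s) = (-s^2 - 2)/(s^3 - 3*s^2 + 4*s - 12)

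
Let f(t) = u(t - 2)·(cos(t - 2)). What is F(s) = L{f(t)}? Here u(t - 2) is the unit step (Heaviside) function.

By the second shifting theorem, L{u(t - c)·g(t - c)} = e^(-cs)·G(s) with c = 2 and G(s) = L{g(t)}.
L{cos(t)} = s/(s^2 + 1).

F(s) = s*exp(-2*s)/(s^2 + 1)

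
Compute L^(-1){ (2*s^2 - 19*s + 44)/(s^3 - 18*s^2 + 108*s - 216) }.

t^2*exp(6*t) + 5*t*exp(6*t) + 2*exp(6*t)

Factor the denominator: s^3 - 18*s^2 + 108*s - 216 = (s - 6)^3.
Partial fraction decomposition gives [2/(s - 6)] + [5/(s - 6)^2] + [2/(s - 6)^3].
Invert each term: 2/(s - 6) ↔ 2e^(6t); 5/(s - 6)^2 ↔ 5t·e^(6t); 2/(s - 6)^3 ↔ (1)t^2·e^(6t).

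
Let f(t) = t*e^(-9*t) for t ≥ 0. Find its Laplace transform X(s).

L{e^(-9t)} = 1/(s + 9).
Then apply L{t·g(t)} = -d/ds[G(s)] with G(s) = 1/(s + 9):
differentiating 1 time and applying the sign gives (s + 9)^(-2).

X(s) = (s + 9)^(-2)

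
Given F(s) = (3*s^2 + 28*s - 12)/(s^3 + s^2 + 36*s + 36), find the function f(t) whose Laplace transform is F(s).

Factor the denominator: s^3 + s^2 + 36*s + 36 = (s + 1)*(s^2 + 36).
Partial fraction decomposition gives [-1/(s + 1)] + [4*s/(s^2 + 36)] + [24/(s^2 + 36)].
Invert each term: -1/(s + 1) ↔ -e^(-t); 4·s/(s^2 + 36) ↔ 4cos(6t); 4·6/(s^2 + 36) ↔ 4sin(6t).

f(t) = 4*sin(6*t) + 4*cos(6*t) - exp(-t)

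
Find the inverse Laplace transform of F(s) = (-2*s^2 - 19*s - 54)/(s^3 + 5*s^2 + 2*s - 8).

-5*exp(t) + 4*exp(-2*t) - exp(-4*t)

Factor the denominator: s^3 + 5*s^2 + 2*s - 8 = (s - 1)*(s + 2)*(s + 4).
Partial fraction decomposition gives [4/(s + 2)] + [-1/(s + 4)] + [-5/(s - 1)].
Invert each term: 4/(s + 2) ↔ 4e^(-2t); -1/(s + 4) ↔ -e^(-4t); -5/(s - 1) ↔ -5e^(t).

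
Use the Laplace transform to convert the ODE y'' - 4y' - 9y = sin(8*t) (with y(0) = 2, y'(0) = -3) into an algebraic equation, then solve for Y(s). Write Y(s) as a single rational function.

Apply the Laplace transform to the equation.
With L{y''} = s^2 Y - s·y(0) - y'(0) and L{y'} = sY - y(0), with y(0) = 2, y'(0) = -3: the LHS transforms to (s^2 - 4*s - 9)Y - (2*s - 11).
The right side is L{sin(8*t)} = 8/(s^2 + 64).
So (s^2 - 4*s - 9)Y = 8/(s^2 + 64) + (2*s - 11).
Divide through and combine into a single rational function.

Y(s) = (2*s^3 - 11*s^2 + 128*s - 696)/(s^4 - 4*s^3 + 55*s^2 - 256*s - 576)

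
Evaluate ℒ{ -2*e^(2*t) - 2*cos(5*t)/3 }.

By linearity of the Laplace transform, transform each term separately.
(-2)·[L{e^(2t)} = 1/(s - 2)]; (-2/3)·[L{cos(5t)} = s/(s^2 + 25)].

-2*s/(3*(s^2 + 25)) - 2/(s - 2)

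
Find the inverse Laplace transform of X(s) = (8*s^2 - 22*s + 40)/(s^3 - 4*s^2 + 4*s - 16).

Factor the denominator: s^3 - 4*s^2 + 4*s - 16 = (s - 4)*(s^2 + 4).
Partial fraction decomposition gives [4/(s - 4)] + [4*s/(s^2 + 4)] + [-6/(s^2 + 4)].
Invert each term: 4/(s - 4) ↔ 4e^(4t); 4·s/(s^2 + 4) ↔ 4cos(2t); -3·2/(s^2 + 4) ↔ -3sin(2t).

4*exp(4*t) - 3*sin(2*t) + 4*cos(2*t)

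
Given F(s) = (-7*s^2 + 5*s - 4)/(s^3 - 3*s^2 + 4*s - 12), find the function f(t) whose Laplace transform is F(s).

f(t) = -4*exp(3*t) - 2*sin(2*t) - 3*cos(2*t)

Factor the denominator: s^3 - 3*s^2 + 4*s - 12 = (s - 3)*(s^2 + 4).
Partial fraction decomposition gives [-4/(s - 3)] + [-3*s/(s^2 + 4)] + [-4/(s^2 + 4)].
Invert each term: -4/(s - 3) ↔ -4e^(3t); -3·s/(s^2 + 4) ↔ -3cos(2t); -2·2/(s^2 + 4) ↔ -2sin(2t).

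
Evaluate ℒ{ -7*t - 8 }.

-8/s - 7/s^2

The transform is linear, so treat each term independently.
L{-8} = -8/s; (-7)·[L{t} = 1!/s^2 = 1/s^2].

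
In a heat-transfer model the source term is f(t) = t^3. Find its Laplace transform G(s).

L{t^3} = 3!/s^4 = 6/s^4.

G(s) = 6/s^4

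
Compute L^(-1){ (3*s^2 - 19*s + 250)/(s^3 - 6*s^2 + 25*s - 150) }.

Factor the denominator: s^3 - 6*s^2 + 25*s - 150 = (s - 6)*(s^2 + 25).
Partial fraction decomposition gives [4/(s - 6)] + [-s/(s^2 + 25)] + [-25/(s^2 + 25)].
Invert each term: 4/(s - 6) ↔ 4e^(6t); -1·s/(s^2 + 25) ↔ -cos(5t); -5·5/(s^2 + 25) ↔ -5sin(5t).

4*exp(6*t) - 5*sin(5*t) - cos(5*t)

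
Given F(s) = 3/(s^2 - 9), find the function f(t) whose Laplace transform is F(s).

f(t) = sinh(3*t)

Since L{sinh(3t)} = 3/(s^2 - 9), the inverse is sinh(3*t).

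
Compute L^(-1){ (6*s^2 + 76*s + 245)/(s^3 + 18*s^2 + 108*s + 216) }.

Factor the denominator: s^3 + 18*s^2 + 108*s + 216 = (s + 6)^3.
Partial fraction decomposition gives [6/(s + 6)] + [4/(s + 6)^2] + [5/(s + 6)^3].
Invert each term: 6/(s + 6) ↔ 6e^(-6t); 4/(s + 6)^2 ↔ 4t·e^(-6t); 5/(s + 6)^3 ↔ (5/2)t^2·e^(-6t).

5*t^2*exp(-6*t)/2 + 4*t*exp(-6*t) + 6*exp(-6*t)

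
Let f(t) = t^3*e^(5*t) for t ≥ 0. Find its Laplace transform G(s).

G(s) = 6/(s - 5)^4

L{t^3} = 3!/s^4 = 6/s^4.
By the first shifting theorem, multiplying by e^(5t) replaces s with s - 5.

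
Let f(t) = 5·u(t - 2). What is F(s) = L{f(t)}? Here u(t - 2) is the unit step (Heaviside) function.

F(s) = 5*exp(-2*s)/s

By the second shifting theorem, L{u(t - c)·g(t - c)} = e^(-cs)·G(s) with c = 2 and G(s) = L{g(t)}.
L{5} = 5/s.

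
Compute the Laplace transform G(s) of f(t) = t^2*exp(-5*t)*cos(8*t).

L{cos(8t)} = s/(s^2 + 64).
Multiplying by e^(-5t) shifts s → s + 5, so L{exp(-5*t)*cos(8*t)} = (s + 5)/((s + 5)^2 + 64).
Then apply L{t^2·g(t)} = (-1)^2 d^2/ds^2[H(s)] with H(s) = (s + 5)/((s + 5)^2 + 64):
differentiating 2 times and applying the sign gives 2*(s + 5)*(s^2 + 10*s - 167)/(s^2 + 10*s + 89)^3.

G(s) = 2*(s + 5)*(s^2 + 10*s - 167)/(s^2 + 10*s + 89)^3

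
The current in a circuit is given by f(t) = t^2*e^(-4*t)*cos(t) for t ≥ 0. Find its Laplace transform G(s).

L{cos(t)} = s/(s^2 + 1).
Multiplying by e^(-4t) shifts s → s + 4, so L{e^(-4*t)*cos(t)} = (s + 4)/((s + 4)^2 + 1).
Then apply L{t^2·g(t)} = (-1)^2 d^2/ds^2[H(s)] with H(s) = (s + 4)/((s + 4)^2 + 1):
differentiating 2 times and applying the sign gives 2*(s + 4)*(s^2 + 8*s + 13)/(s^2 + 8*s + 17)^3.

G(s) = 2*(s + 4)*(s^2 + 8*s + 13)/(s^2 + 8*s + 17)^3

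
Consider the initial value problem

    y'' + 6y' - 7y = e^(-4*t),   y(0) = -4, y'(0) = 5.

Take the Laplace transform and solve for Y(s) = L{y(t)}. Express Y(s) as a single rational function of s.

Y(s) = (-4*s^2 - 35*s - 75)/(s^3 + 10*s^2 + 17*s - 28)

Transform both sides with L{·}.
Using L{y''} = s^2 Y - s·y(0) - y'(0) and L{y'} = sY - y(0), with y(0) = -4, y'(0) = 5, the left side becomes (s^2 + 6*s - 7)Y - (-4*s - 19).
The right side is L{e^(-4*t)} = 1/(s + 4).
So (s^2 + 6*s - 7)Y = 1/(s + 4) + (-4*s - 19).
Solve for Y(s) and write it as one ratio of polynomials.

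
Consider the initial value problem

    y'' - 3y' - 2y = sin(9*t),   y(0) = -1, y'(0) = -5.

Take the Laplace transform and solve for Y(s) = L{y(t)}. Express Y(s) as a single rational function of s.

Transform both sides with L{·}.
With L{y''} = s^2 Y - s·y(0) - y'(0) and L{y'} = sY - y(0), with y(0) = -1, y'(0) = -5: the LHS transforms to (s^2 - 3*s - 2)Y - (-s - 2).
The right side is L{sin(9*t)} = 9/(s^2 + 81).
So (s^2 - 3*s - 2)Y = 9/(s^2 + 81) + (-s - 2).
Solve for Y(s) and write it as one ratio of polynomials.

Y(s) = (-s^3 - 2*s^2 - 81*s - 153)/(s^4 - 3*s^3 + 79*s^2 - 243*s - 162)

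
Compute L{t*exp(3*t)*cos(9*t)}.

(s - 12)*(s + 6)/(s^2 - 6*s + 90)^2

L{cos(9t)} = s/(s^2 + 81).
Multiplying by e^(3t) shifts s → s - 3, so L{exp(3*t)*cos(9*t)} = (s - 3)/((s - 3)^2 + 81).
Then apply L{t·g(t)} = -d/ds[H(s)] with H(s) = (s - 3)/((s - 3)^2 + 81):
differentiating 1 time and applying the sign gives (s - 12)*(s + 6)/(s^2 - 6*s + 90)^2.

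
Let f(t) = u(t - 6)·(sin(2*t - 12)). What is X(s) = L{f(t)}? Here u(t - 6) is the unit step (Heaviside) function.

X(s) = 2*exp(-6*s)/(s^2 + 4)

By the second shifting theorem, L{u(t - c)·g(t - c)} = e^(-cs)·G(s) with c = 6 and G(s) = L{g(t)}.
L{sin(2t)} = 2/(s^2 + 4).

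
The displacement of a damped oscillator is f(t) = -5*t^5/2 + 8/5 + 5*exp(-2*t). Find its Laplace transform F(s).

F(s) = 5/(s + 2) + 8/(5*s) - 300/s^6

The transform is linear, so treat each term independently.
(5)·[L{e^(-2t)} = 1/(s + 2)]; L{8/5} = (8/5)/s; (-5/2)·[L{t^5} = 5!/s^6 = 120/s^6].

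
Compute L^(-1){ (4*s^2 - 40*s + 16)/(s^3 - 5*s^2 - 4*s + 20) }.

-4*exp(5*t) + 4*exp(2*t) + 4*exp(-2*t)

Factor the denominator: s^3 - 5*s^2 - 4*s + 20 = (s - 5)*(s - 2)*(s + 2).
Partial fraction decomposition gives [4/(s - 2)] + [-4/(s - 5)] + [4/(s + 2)].
Invert each term: 4/(s - 2) ↔ 4e^(2t); -4/(s - 5) ↔ -4e^(5t); 4/(s + 2) ↔ 4e^(-2t).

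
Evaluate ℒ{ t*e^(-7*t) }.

(s + 7)^(-2)

L{e^(-7t)} = 1/(s + 7).
Then apply L{t·g(t)} = -d/ds[H(s)] with H(s) = 1/(s + 7):
differentiating 1 time and applying the sign gives (s + 7)^(-2).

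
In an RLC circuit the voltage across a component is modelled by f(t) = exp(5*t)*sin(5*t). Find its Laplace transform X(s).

X(s) = 5/((s - 5)^2 + 25)

L{sin(5t)} = 5/(s^2 + 25).
By the first shifting theorem, multiplying by e^(5t) replaces s with s - 5.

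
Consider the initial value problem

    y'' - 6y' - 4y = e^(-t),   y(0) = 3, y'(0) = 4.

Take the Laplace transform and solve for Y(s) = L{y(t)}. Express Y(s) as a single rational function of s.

Y(s) = (3*s^2 - 11*s - 13)/(s^3 - 5*s^2 - 10*s - 4)

Apply the Laplace transform to the equation.
With L{y''} = s^2 Y - s·y(0) - y'(0) and L{y'} = sY - y(0), with y(0) = 3, y'(0) = 4: the LHS transforms to (s^2 - 6*s - 4)Y - (3*s - 14).
The right side is L{e^(-t)} = 1/(s + 1).
So (s^2 - 6*s - 4)Y = 1/(s + 1) + (3*s - 14).
Divide through and combine into a single rational function.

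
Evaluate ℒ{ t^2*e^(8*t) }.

L{e^(8t)} = 1/(s - 8).
Then apply L{t^2·g(t)} = (-1)^2 d^2/ds^2[G(s)] with G(s) = 1/(s - 8):
differentiating 2 times and applying the sign gives 2/(s - 8)^3.

2/(s - 8)^3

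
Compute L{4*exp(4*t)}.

4/(s - 4)

L{4} = 4/s.
By the first shifting theorem, multiplying by e^(4t) replaces s with s - 4.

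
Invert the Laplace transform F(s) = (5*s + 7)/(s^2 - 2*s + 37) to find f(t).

f(t) = 2*exp(t)*sin(6*t) + 5*exp(t)*cos(6*t)

Complete the square in the denominator: s^2 - 2*s + 37 = (s - 1)^2 + 6^2.
Split the numerator to match: 5*s + 7 = 5·(s - 1) + 2·6.
Invert each term: 5·(s - 1)/((s - 1)^2 + 36) ↔ 5e^(t)cos(6t); 2·6/((s - 1)^2 + 36) ↔ 2e^(t)sin(6t).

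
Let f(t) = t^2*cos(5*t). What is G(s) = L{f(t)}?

L{cos(5t)} = s/(s^2 + 25).
Then apply L{t^2·g(t)} = (-1)^2 d^2/ds^2[H(s)] with H(s) = s/(s^2 + 25):
differentiating 2 times and applying the sign gives 2*s*(s^2 - 75)/(s^2 + 25)^3.

G(s) = 2*s*(s^2 - 75)/(s^2 + 25)^3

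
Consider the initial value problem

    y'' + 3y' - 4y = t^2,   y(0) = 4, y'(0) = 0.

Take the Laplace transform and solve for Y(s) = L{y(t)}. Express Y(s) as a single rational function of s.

Transform both sides with L{·}.
The derivative rules (L{y''} = s^2 Y - s·y(0) - y'(0) and L{y'} = sY - y(0), with y(0) = 4, y'(0) = 0) turn the left side into (s^2 + 3*s - 4)Y - (4*s + 12).
The right side is L{t^2} = 2/s^3.
So (s^2 + 3*s - 4)Y = 2/s^3 + (4*s + 12).
Divide through and combine into a single rational function.

Y(s) = (4*s^4 + 12*s^3 + 2)/(s^5 + 3*s^4 - 4*s^3)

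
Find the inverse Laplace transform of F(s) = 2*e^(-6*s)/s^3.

Heaviside(t - 6)*((t - 6)^2)

The factor e^(-6s) signals a time shift by c = 6 (second shifting theorem).
L{t^2} = 2!/s^3 = 2/s^3, so L^-1{2/s^3} = t^2.
Hence the inverse is u(t - 6) times that function evaluated at t - 6.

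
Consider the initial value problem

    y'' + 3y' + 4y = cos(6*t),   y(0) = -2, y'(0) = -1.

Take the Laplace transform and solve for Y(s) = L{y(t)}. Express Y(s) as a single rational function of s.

Y(s) = (-2*s^3 - 7*s^2 - 71*s - 252)/(s^4 + 3*s^3 + 40*s^2 + 108*s + 144)

Take the Laplace transform of both sides.
With L{y''} = s^2 Y - s·y(0) - y'(0) and L{y'} = sY - y(0), with y(0) = -2, y'(0) = -1: the LHS transforms to (s^2 + 3*s + 4)Y - (-2*s - 7).
The right side is L{cos(6*t)} = s/(s^2 + 36).
So (s^2 + 3*s + 4)Y = s/(s^2 + 36) + (-2*s - 7).
Isolate Y and clear denominators.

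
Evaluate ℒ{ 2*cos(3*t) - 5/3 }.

2*s/(s^2 + 9) - 5/(3*s)

The transform is linear, so treat each term independently.
(2)·[L{cos(3t)} = s/(s^2 + 9)]; L{-5/3} = (-5/3)/s.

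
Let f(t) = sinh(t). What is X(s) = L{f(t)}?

L{sinh(t)} = 1/(s^2 - 1).

X(s) = 1/(s^2 - 1)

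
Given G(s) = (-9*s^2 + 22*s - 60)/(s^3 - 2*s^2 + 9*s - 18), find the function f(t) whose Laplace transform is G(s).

Factor the denominator: s^3 - 2*s^2 + 9*s - 18 = (s - 2)*(s^2 + 9).
Partial fraction decomposition gives [-4/(s - 2)] + [-5*s/(s^2 + 9)] + [12/(s^2 + 9)].
Invert each term: -4/(s - 2) ↔ -4e^(2t); -5·s/(s^2 + 9) ↔ -5cos(3t); 4·3/(s^2 + 9) ↔ 4sin(3t).

f(t) = -4*exp(2*t) + 4*sin(3*t) - 5*cos(3*t)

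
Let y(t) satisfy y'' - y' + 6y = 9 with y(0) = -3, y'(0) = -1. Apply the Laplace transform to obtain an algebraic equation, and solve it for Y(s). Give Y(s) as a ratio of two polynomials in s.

Laplace-transform each side.
With L{y''} = s^2 Y - s·y(0) - y'(0) and L{y'} = sY - y(0), with y(0) = -3, y'(0) = -1: the LHS transforms to (s^2 - s + 6)Y - (-3*s + 2).
The right side is L{9} = 9/s.
So (s^2 - s + 6)Y = 9/s + (-3*s + 2).
Isolate Y and clear denominators.

Y(s) = (-3*s^2 + 2*s + 9)/(s^3 - s^2 + 6*s)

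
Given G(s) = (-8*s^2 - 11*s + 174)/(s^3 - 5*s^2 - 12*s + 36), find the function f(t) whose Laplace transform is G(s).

Factor the denominator: s^3 - 5*s^2 - 12*s + 36 = (s - 6)*(s - 2)*(s + 3).
Partial fraction decomposition gives [3/(s + 3)] + [-6/(s - 2)] + [-5/(s - 6)].
Invert each term: 3/(s + 3) ↔ 3e^(-3t); -6/(s - 2) ↔ -6e^(2t); -5/(s - 6) ↔ -5e^(6t).

f(t) = -5*exp(6*t) - 6*exp(2*t) + 3*exp(-3*t)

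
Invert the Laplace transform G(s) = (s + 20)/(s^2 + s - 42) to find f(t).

Factor the denominator: s^2 + s - 42 = (s - 6)*(s + 7).
Partial fraction decomposition gives [-1/(s + 7)] + [2/(s - 6)].
Invert each term: -1/(s + 7) ↔ -e^(-7t); 2/(s - 6) ↔ 2e^(6t).

f(t) = 2*exp(6*t) - exp(-7*t)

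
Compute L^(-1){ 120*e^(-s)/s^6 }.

The factor e^(-s) signals a time shift by c = 1 (second shifting theorem).
L{t^5} = 5!/s^6 = 120/s^6, so L^-1{120/s^6} = t^5.
Hence the inverse is u(t - 1) times that function evaluated at t - 1.

Heaviside(t - 1)*((t - 1)^5)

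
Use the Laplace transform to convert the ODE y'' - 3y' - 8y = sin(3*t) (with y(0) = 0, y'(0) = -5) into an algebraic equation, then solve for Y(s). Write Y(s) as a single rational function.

Y(s) = (-5*s^2 - 42)/(s^4 - 3*s^3 + s^2 - 27*s - 72)

Take the Laplace transform of both sides.
Using L{y''} = s^2 Y - s·y(0) - y'(0) and L{y'} = sY - y(0), with y(0) = 0, y'(0) = -5, the left side becomes (s^2 - 3*s - 8)Y - (-5).
The right side is L{sin(3*t)} = 3/(s^2 + 9).
So (s^2 - 3*s - 8)Y = 3/(s^2 + 9) + (-5).
Solve for Y(s) and write it as one ratio of polynomials.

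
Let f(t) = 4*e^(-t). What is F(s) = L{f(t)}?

F(s) = 4/(s + 1)

L{4} = 4/s.
By the first shifting theorem, multiplying by e^(-t) replaces s with s + 1.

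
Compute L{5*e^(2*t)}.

5/(s - 2)

L{5} = 5/s.
By the first shifting theorem, multiplying by e^(2t) replaces s with s - 2.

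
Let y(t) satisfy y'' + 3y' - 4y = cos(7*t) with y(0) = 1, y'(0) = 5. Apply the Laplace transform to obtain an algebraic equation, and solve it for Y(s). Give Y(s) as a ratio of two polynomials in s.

Y(s) = (s^3 + 8*s^2 + 50*s + 392)/(s^4 + 3*s^3 + 45*s^2 + 147*s - 196)

Laplace-transform each side.
With L{y''} = s^2 Y - s·y(0) - y'(0) and L{y'} = sY - y(0), with y(0) = 1, y'(0) = 5: the LHS transforms to (s^2 + 3*s - 4)Y - (s + 8).
The right side is L{cos(7*t)} = s/(s^2 + 49).
So (s^2 + 3*s - 4)Y = s/(s^2 + 49) + (s + 8).
Divide through and combine into a single rational function.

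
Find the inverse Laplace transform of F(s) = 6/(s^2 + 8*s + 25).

2*exp(-4*t)*sin(3*t)

Rewrite the denominator: s^2 + 8*s + 25 = (s + 4)^2 + 9.
The form in (s + 4) signals a first-shifting-theorem factor e^(-4t).
Since L{sin(3t)} = 3/(s^2 + 9), the inverse is e^(-4*t)*sin(3*t), scaled by 2.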